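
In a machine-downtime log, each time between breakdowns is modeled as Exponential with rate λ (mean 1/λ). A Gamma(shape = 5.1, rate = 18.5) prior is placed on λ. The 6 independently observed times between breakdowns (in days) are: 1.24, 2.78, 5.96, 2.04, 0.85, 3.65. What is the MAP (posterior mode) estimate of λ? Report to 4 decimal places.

0.2884

With a Gamma(shape α, rate β) prior on the exponential rate λ, the posterior after n observations with total T = Σxᵢ is Gamma(α+n, β+T).
Sum of observations T = 16.52 days; n = 6.
Posterior: Gamma(5.1+6, 18.5+16.52) = Gamma(11.1, 35.02).
Mode = (α−1)/β = 0.2884.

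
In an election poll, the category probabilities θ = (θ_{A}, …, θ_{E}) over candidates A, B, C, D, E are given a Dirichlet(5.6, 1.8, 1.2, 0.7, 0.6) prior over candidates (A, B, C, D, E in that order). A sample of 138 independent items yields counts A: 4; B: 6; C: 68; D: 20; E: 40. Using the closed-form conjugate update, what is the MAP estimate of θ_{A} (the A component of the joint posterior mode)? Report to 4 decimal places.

0.0602

The Dirichlet prior is conjugate to the Multinomial likelihood: each posterior αⱼ = prior αⱼ + observed count nⱼ.
Posterior concentration: (9.6, 7.8, 69.2, 20.7, 40.6), total = 147.9.
Joint mode component: (α_{A}−1)/(Σα−K) = 8.6/142.9 = 0.0602.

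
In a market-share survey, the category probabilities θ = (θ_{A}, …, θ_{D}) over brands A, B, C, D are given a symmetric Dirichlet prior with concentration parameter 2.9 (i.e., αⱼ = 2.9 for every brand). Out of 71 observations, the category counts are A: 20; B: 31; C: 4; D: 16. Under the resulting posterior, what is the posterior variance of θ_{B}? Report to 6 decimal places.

The Dirichlet prior is conjugate to the Multinomial likelihood: each posterior αⱼ = prior αⱼ + observed count nⱼ.
Posterior concentration: (22.9, 33.9, 6.9, 18.9), total = 82.6.
Var[θ_j] = α_j(Σα−α_j)/((Σα)²(Σα+1)) = 33.9·48.7/(82.6²·83.6) = 0.002894.

0.002894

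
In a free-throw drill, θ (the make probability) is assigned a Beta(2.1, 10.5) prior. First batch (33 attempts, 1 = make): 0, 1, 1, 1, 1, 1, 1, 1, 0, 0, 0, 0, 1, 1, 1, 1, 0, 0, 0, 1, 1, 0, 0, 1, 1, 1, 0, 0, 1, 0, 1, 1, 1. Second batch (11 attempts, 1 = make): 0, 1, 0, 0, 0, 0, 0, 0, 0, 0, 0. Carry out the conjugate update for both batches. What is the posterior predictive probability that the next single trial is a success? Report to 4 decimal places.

The Beta prior is conjugate to a Binomial/Bernoulli likelihood; the update adds successes to α and failures to β.
After batch 1: Beta(2.1+20, 10.5+13) = Beta(22.1, 23.5).
After batch 2: Beta(22.1+1, 23.5+10) = Beta(23.1, 33.5).
For a single future Bernoulli trial, P(success | data) = α/(α+β) = 0.4081.

0.4081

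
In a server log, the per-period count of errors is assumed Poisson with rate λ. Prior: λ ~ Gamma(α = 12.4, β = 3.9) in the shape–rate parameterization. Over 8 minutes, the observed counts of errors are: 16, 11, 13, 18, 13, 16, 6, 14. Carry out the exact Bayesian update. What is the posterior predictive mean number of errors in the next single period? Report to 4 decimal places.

With a Gamma(shape α, rate β) prior, the Poisson likelihood is conjugate: the posterior is Gamma(α + ΣXᵢ, β + n).
Sum of counts S = 107 over n = 8 minutes.
Posterior: Gamma(α+S, β+n) = Gamma(12.4+107, 3.9+8) = Gamma(119.4, 11.9).
The predictive distribution for one future period is NegBinom with mean α/β = 10.0336.

10.0336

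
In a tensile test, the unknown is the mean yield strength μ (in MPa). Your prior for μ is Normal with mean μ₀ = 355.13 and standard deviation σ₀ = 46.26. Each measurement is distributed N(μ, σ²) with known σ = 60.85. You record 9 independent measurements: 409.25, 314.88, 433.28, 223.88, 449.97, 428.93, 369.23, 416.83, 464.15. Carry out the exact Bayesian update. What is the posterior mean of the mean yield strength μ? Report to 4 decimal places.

384.4145

For Normal data with known variance σ², a Normal(μ₀, σ₀²) prior on μ is conjugate. Posterior precision = 1/σ₀² + n/σ²; posterior mean is the precision-weighted average of μ₀ and x̄.
Σxᵢ = 409.25 + 314.88 + 433.28 + 223.88 + 449.97 + 428.93 + 369.23 + 416.83 + 464.15 = 3510.4, so n·x̄ = 3510.4.
σ₀² = 46.26² = 2139.9876, σ² = 60.85² = 3702.7225; σ² + n·σ₀² = 3702.7225 + 9·2139.9876 = 22962.6109.
Posterior mean = (μ₀/σ₀² + n·x̄/σ²)/(1/σ₀² + n/σ²) = (σ²·μ₀ + σ₀²·n·x̄)/(σ² + n·σ₀²) = (3702.7225·355.13 + 2139.9876·3510.4)/22962.6109 = 8827160.312465/22962.6109 = 384.4145.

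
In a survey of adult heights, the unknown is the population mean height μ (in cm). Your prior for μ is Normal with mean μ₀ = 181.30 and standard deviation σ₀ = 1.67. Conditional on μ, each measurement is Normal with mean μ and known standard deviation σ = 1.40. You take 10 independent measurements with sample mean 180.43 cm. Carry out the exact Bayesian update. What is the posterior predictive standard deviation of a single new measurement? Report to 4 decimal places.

1.4639

For Normal data with known variance σ², a Normal(μ₀, σ₀²) prior on μ is conjugate. Posterior precision = 1/σ₀² + n/σ²; posterior mean is the precision-weighted average of μ₀ and x̄.
σ₀² = 1.67² = 2.7889, σ² = 1.40² = 1.96; σ² + n·σ₀² = 1.96 + 10·2.7889 = 29.849.
Posterior precision = 1/σ₀² + n/σ² = 1/2.7889 + 10/1.96 = (σ² + n·σ₀²)/(σ₀²σ²) = 29.849/(2.7889·1.96); posterior variance σₙ² = σ₀²σ²/(σ² + n·σ₀²) = 2.7889·1.96/29.849 = 0.183130.
Predictive variance for one new observation = σₙ² + σ² = 2.7889·1.96/29.849 + 1.96 = σ²·(σ₀² + 29.849)/29.849 = 1.96·32.6379/29.849 = 2.143130; SD = √(1.96·32.6379/29.849) = 1.4639.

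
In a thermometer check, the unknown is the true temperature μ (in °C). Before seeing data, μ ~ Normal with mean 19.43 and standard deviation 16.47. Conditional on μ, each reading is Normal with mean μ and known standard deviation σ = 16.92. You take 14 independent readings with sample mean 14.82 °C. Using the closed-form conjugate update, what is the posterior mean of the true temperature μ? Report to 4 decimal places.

15.1432

For Normal data with known variance σ², a Normal(μ₀, σ₀²) prior on μ is conjugate. Posterior precision = 1/σ₀² + n/σ²; posterior mean is the precision-weighted average of μ₀ and x̄.
n·x̄ = 14·14.82 = 207.48.
σ₀² = 16.47² = 271.2609, σ² = 16.92² = 286.2864; σ² + n·σ₀² = 286.2864 + 14·271.2609 = 4083.939.
Posterior mean = (μ₀/σ₀² + n·x̄/σ²)/(1/σ₀² + n/σ²) = (σ²·μ₀ + σ₀²·n·x̄)/(σ² + n·σ₀²) = (286.2864·19.43 + 271.2609·207.48)/4083.939 = 61843.756284/4083.939 = 15.1432.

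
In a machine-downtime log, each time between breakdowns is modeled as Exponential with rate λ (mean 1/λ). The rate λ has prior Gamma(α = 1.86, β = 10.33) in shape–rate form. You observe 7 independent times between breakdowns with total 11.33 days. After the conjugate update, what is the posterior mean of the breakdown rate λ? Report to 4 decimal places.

0.4090

With a Gamma(shape α, rate β) prior on the exponential rate λ, the posterior after n observations with total T = Σxᵢ is Gamma(α+n, β+T).
Posterior: Gamma(1.86+7, 10.33+11.33) = Gamma(8.86, 21.66).
Posterior mean of λ = α/β = 8.86/21.66 = 0.4090.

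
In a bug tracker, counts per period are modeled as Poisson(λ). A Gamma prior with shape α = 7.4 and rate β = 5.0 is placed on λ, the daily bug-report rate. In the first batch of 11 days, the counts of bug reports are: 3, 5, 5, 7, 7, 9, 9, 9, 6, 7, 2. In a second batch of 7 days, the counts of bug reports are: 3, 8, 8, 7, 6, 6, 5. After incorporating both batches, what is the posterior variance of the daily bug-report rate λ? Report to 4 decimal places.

0.2257

With a Gamma(shape α, rate β) prior, the Poisson likelihood is conjugate: the posterior is Gamma(α + ΣXᵢ, β + n).
Batch 1: sum of counts S = 69 over n = 11 days.
After batch 1: Gamma(α+S, β+n) = Gamma(7.4+69, 5.0+11) = Gamma(76.4, 16.0).
Batch 2: sum of counts S = 43 over n = 7 days.
After batch 2: Gamma(α+S, β+n) = Gamma(76.4+43, 16.0+7) = Gamma(119.4, 23.0).
Var = α/β² = 119.4/23.0² = 0.2257.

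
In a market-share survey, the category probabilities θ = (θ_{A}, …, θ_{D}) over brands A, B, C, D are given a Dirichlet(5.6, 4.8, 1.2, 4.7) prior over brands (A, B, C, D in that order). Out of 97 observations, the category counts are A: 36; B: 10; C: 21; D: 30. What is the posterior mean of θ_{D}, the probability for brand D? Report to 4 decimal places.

The Dirichlet prior is conjugate to the Multinomial likelihood: each posterior αⱼ = prior αⱼ + observed count nⱼ.
Posterior concentration: (41.6, 14.8, 22.2, 34.7), total = 113.3.
E[θ_{D}|data] = α_{D}/Σα = 34.7/113.3 = 0.3063.

0.3063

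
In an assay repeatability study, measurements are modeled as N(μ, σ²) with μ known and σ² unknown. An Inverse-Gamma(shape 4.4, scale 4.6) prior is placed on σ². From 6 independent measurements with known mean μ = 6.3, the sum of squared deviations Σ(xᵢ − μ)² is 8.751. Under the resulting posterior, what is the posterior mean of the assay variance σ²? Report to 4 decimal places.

1.4024

With known mean μ and an Inverse-Gamma(α, β) prior on σ², the Normal likelihood is conjugate: posterior is Inv-Gamma(α + n/2, β + Σ(xᵢ−μ)²/2).
Posterior: Inv-Gamma(4.4 + 6/2, 4.6 + 8.751/2) = Inv-Gamma(7.40, 8.9755).
E[σ²|data] = β/(α−1) = 8.9755/6.40 = 1.4024.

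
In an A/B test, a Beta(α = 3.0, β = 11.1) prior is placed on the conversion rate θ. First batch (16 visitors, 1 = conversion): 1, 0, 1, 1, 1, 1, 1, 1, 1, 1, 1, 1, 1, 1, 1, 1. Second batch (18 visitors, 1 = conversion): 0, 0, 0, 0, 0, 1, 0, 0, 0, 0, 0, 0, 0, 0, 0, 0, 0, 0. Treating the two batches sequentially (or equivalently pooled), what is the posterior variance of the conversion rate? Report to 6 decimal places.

0.004867

The Beta prior is conjugate to a Binomial/Bernoulli likelihood; the update adds successes to α and failures to β.
After batch 1: Beta(3.0+15, 11.1+1) = Beta(18.0, 12.1).
After batch 2: Beta(18.0+1, 12.1+17) = Beta(19.0, 29.1).
Var = αβ/((α+β)²(α+β+1)) = 19.0·29.1/(48.1²·49.1) = 0.004867.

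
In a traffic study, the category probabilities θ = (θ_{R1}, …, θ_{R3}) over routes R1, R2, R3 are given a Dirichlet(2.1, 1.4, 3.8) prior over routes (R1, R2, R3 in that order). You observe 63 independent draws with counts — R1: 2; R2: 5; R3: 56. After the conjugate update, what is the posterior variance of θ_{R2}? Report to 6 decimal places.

0.001161

The Dirichlet prior is conjugate to the Multinomial likelihood: each posterior αⱼ = prior αⱼ + observed count nⱼ.
Posterior concentration: (4.1, 6.4, 59.8), total = 70.3.
Var[θ_j] = α_j(Σα−α_j)/((Σα)²(Σα+1)) = 6.4·63.9/(70.3²·71.3) = 0.001161.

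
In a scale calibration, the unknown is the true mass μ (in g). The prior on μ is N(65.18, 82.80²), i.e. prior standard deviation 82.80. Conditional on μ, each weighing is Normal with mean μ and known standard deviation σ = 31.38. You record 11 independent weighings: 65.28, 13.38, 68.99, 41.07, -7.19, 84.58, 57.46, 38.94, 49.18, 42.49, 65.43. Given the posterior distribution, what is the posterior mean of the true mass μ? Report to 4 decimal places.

47.4685

For Normal data with known variance σ², a Normal(μ₀, σ₀²) prior on μ is conjugate. Posterior precision = 1/σ₀² + n/σ²; posterior mean is the precision-weighted average of μ₀ and x̄.
Σxᵢ = 65.28 + 13.38 + 68.99 + 41.07 + (-7.19) + 84.58 + 57.46 + 38.94 + 49.18 + 42.49 + 65.43 = 519.61, so n·x̄ = 519.61.
σ₀² = 82.80² = 6855.84, σ² = 31.38² = 984.7044; σ² + n·σ₀² = 984.7044 + 11·6855.84 = 76398.9444.
Posterior mean = (μ₀/σ₀² + n·x̄/σ²)/(1/σ₀² + n/σ²) = (σ²·μ₀ + σ₀²·n·x̄)/(σ² + n·σ₀²) = (984.7044·65.18 + 6855.84·519.61)/76398.9444 = 3626546.055192/76398.9444 = 47.4685.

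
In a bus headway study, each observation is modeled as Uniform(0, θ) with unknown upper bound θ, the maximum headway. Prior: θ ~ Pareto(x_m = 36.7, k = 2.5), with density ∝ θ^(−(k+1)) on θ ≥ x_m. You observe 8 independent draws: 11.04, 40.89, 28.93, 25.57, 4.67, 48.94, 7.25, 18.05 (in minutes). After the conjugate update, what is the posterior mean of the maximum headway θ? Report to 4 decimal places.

54.0916

A Pareto(scale x_m, shape k) prior on the upper bound θ of Uniform(0, θ) is conjugate: posterior is Pareto(max(x_m, max xᵢ), k + n).
Sample maximum = 48.94; prior scale x_m = 36.7 → posterior scale = max = 48.94.
Posterior shape = 2.5 + 8 = 10.5.
E[θ|data] = k·x_m/(k−1) = 10.5·48.94/9.5 = 54.0916.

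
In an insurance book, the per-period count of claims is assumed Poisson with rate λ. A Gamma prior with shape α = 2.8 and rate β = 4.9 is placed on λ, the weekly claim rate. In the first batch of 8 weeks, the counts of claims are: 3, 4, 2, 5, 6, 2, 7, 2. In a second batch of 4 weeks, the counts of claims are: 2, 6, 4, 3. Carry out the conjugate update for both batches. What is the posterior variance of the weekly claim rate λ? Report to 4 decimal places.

0.1709

With a Gamma(shape α, rate β) prior, the Poisson likelihood is conjugate: the posterior is Gamma(α + ΣXᵢ, β + n).
Batch 1: sum of counts S = 31 over n = 8 weeks.
After batch 1: Gamma(α+S, β+n) = Gamma(2.8+31, 4.9+8) = Gamma(33.8, 12.9).
Batch 2: sum of counts S = 15 over n = 4 weeks.
After batch 2: Gamma(α+S, β+n) = Gamma(33.8+15, 12.9+4) = Gamma(48.8, 16.9).
Var = α/β² = 48.8/16.9² = 0.1709.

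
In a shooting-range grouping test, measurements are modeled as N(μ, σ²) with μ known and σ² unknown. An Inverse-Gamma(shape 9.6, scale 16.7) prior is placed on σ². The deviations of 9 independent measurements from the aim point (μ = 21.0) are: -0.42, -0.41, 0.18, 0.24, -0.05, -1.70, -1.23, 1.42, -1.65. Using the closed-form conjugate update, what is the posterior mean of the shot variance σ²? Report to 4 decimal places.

With known mean μ and an Inverse-Gamma(α, β) prior on σ², the Normal likelihood is conjugate: posterior is Inv-Gamma(α + n/2, β + Σ(xᵢ−μ)²/2).
Σ(xᵢ−μ)² = (-0.42)² + (-0.41)² + (0.18)² + (0.24)² + (-0.05)² + (-1.70)² + (-1.23)² + (1.42)² + (-1.65)² = 9.5788.
Posterior: Inv-Gamma(9.6 + 9/2, 16.7 + 9.5788/2) = Inv-Gamma(14.10, 21.48940).
E[σ²|data] = β/(α−1) = 21.48940/13.10 = 1.6404.

1.6404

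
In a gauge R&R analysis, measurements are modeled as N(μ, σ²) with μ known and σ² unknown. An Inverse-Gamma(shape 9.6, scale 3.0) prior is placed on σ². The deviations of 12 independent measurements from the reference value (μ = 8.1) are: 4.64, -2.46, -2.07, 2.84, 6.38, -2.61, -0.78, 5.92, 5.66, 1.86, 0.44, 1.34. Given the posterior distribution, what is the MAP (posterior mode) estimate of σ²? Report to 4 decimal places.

With known mean μ and an Inverse-Gamma(α, β) prior on σ², the Normal likelihood is conjugate: posterior is Inv-Gamma(α + n/2, β + Σ(xᵢ−μ)²/2).
Σ(xᵢ−μ)² = (4.64)² + (-2.46)² + (-2.07)² + (2.84)² + (6.38)² + (-2.61)² + (-0.78)² + (5.92)² + (5.66)² + (1.86)² + (0.44)² + (1.34)² = 160.5874.
Posterior: Inv-Gamma(9.6 + 12/2, 3.0 + 160.5874/2) = Inv-Gamma(15.60, 83.29370).
Mode = β/(α+1) = 83.29370/16.60 = 5.0177.

5.0177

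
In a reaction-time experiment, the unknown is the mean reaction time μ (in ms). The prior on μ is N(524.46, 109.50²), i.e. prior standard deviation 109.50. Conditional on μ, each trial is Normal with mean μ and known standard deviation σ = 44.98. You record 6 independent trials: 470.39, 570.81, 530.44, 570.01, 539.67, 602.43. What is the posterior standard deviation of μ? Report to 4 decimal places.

For Normal data with known variance σ², a Normal(μ₀, σ₀²) prior on μ is conjugate. Posterior precision = 1/σ₀² + n/σ²; posterior mean is the precision-weighted average of μ₀ and x̄.
σ₀² = 109.50² = 11990.25, σ² = 44.98² = 2023.2004; σ² + n·σ₀² = 2023.2004 + 6·11990.25 = 73964.7004.
Posterior precision = 1/σ₀² + n/σ² = 1/11990.25 + 6/2023.2004 = (σ² + n·σ₀²)/(σ₀²σ²) = 73964.7004/(11990.25·2023.2004); posterior variance σₙ² = σ₀²σ²/(σ² + n·σ₀²) = 11990.25·2023.2004/73964.7004 = 327.976433.
Posterior SD = √σₙ² = √(11990.25·2023.2004/73964.7004) = 18.1101.

18.1101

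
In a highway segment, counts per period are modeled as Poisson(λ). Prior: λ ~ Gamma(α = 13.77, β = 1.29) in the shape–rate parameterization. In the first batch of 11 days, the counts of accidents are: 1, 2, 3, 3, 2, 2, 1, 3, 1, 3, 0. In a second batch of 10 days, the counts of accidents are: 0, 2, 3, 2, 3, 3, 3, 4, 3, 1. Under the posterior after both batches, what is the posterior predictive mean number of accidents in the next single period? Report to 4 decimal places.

2.6366

With a Gamma(shape α, rate β) prior, the Poisson likelihood is conjugate: the posterior is Gamma(α + ΣXᵢ, β + n).
Batch 1: sum of counts S = 21 over n = 11 days.
After batch 1: Gamma(α+S, β+n) = Gamma(13.77+21, 1.29+11) = Gamma(34.77, 12.29).
Batch 2: sum of counts S = 24 over n = 10 days.
After batch 2: Gamma(α+S, β+n) = Gamma(34.77+24, 12.29+10) = Gamma(58.77, 22.29).
The predictive distribution for one future period is NegBinom with mean α/β = 2.6366.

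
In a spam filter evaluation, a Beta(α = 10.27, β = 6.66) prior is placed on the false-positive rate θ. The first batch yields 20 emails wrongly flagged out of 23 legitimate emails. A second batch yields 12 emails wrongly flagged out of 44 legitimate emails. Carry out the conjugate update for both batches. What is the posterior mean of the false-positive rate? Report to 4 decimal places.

The Beta prior is conjugate to a Binomial/Bernoulli likelihood; the update adds successes to α and failures to β.
After batch 1: Beta(10.27+20, 6.66+3) = Beta(30.27, 9.66).
After batch 2: Beta(30.27+12, 9.66+32) = Beta(42.27, 41.66).
Posterior mean = α/(α+β) = 42.27/83.93 = 0.5036.

0.5036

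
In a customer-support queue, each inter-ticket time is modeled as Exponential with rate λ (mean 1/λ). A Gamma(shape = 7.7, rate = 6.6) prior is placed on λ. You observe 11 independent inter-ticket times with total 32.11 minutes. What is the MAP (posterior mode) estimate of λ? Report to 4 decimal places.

With a Gamma(shape α, rate β) prior on the exponential rate λ, the posterior after n observations with total T = Σxᵢ is Gamma(α+n, β+T).
Posterior: Gamma(7.7+11, 6.6+32.11) = Gamma(18.7, 38.71).
Mode = (α−1)/β = 0.4572.

0.4572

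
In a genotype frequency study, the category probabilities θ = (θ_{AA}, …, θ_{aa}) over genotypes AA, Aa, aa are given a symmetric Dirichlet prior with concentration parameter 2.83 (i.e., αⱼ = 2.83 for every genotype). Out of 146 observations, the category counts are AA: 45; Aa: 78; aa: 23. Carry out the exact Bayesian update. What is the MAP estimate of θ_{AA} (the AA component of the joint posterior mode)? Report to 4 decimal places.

0.3091

The Dirichlet prior is conjugate to the Multinomial likelihood: each posterior αⱼ = prior αⱼ + observed count nⱼ.
Posterior concentration: (47.83, 80.83, 25.83), total = 154.49.
Joint mode component: (α_{AA}−1)/(Σα−K) = 46.83/151.49 = 0.3091.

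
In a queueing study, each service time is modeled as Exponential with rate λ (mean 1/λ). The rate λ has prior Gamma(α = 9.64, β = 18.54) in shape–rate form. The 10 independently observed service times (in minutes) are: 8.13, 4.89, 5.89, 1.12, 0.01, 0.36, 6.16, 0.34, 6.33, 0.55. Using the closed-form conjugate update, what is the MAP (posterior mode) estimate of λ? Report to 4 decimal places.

With a Gamma(shape α, rate β) prior on the exponential rate λ, the posterior after n observations with total T = Σxᵢ is Gamma(α+n, β+T).
Sum of observations T = 33.78 minutes; n = 10.
Posterior: Gamma(9.64+10, 18.54+33.78) = Gamma(19.64, 52.32).
Mode = (α−1)/β = 0.3563.

0.3563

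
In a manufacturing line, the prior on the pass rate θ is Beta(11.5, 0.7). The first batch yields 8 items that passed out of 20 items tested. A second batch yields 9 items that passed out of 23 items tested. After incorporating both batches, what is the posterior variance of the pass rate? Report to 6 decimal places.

0.004444

The Beta prior is conjugate to a Binomial/Bernoulli likelihood; the update adds successes to α and failures to β.
After batch 1: Beta(11.5+8, 0.7+12) = Beta(19.5, 12.7).
After batch 2: Beta(19.5+9, 12.7+14) = Beta(28.5, 26.7).
Var = αβ/((α+β)²(α+β+1)) = 28.5·26.7/(55.2²·56.2) = 0.004444.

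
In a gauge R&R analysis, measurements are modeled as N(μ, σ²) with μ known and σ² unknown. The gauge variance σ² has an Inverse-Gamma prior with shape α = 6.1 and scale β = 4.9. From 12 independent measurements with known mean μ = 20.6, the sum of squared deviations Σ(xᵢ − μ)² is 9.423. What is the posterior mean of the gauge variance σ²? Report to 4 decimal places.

0.8659

With known mean μ and an Inverse-Gamma(α, β) prior on σ², the Normal likelihood is conjugate: posterior is Inv-Gamma(α + n/2, β + Σ(xᵢ−μ)²/2).
Posterior: Inv-Gamma(6.1 + 12/2, 4.9 + 9.423/2) = Inv-Gamma(12.10, 9.6115).
E[σ²|data] = β/(α−1) = 9.6115/11.10 = 0.8659.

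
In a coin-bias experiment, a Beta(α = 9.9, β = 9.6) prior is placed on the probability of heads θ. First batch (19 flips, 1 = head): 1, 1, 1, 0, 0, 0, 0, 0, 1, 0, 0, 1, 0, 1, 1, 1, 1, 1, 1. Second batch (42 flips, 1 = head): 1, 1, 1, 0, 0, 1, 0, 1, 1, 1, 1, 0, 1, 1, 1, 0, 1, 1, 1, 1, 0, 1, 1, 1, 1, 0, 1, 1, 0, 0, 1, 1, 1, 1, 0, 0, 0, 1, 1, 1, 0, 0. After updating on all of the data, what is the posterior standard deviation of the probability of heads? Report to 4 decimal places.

The Beta prior is conjugate to a Binomial/Bernoulli likelihood; the update adds successes to α and failures to β.
After batch 1: Beta(9.9+11, 9.6+8) = Beta(20.9, 17.6).
After batch 2: Beta(20.9+28, 17.6+14) = Beta(48.9, 31.6).
Var = αβ/((α+β)²(α+β+1)) = 48.9·31.6/(80.5²·81.5) = 0.00292581; SD = √0.00292581 = 0.0541.

0.0541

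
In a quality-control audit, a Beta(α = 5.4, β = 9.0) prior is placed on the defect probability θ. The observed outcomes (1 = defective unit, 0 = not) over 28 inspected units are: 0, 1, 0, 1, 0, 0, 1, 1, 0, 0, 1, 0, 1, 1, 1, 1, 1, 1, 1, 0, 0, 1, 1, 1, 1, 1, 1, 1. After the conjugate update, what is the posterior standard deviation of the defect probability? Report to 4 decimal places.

0.0750

The Beta prior is conjugate to a Binomial/Bernoulli likelihood; the update adds successes to α and failures to β.
Posterior: Beta(α+k, β+n−k) = Beta(5.4+19, 9.0+9) = Beta(24.4, 18.0).
Var = αβ/((α+β)²(α+β+1)) = 24.4·18.0/(42.4²·43.4) = 0.00562912; SD = √0.00562912 = 0.0750.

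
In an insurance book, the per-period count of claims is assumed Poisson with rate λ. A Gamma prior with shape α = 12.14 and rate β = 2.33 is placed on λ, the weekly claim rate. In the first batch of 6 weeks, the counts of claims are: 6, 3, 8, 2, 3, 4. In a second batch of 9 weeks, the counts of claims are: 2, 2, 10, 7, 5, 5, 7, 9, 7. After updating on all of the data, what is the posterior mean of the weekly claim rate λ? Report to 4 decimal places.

5.3168

With a Gamma(shape α, rate β) prior, the Poisson likelihood is conjugate: the posterior is Gamma(α + ΣXᵢ, β + n).
Batch 1: sum of counts S = 26 over n = 6 weeks.
After batch 1: Gamma(α+S, β+n) = Gamma(12.14+26, 2.33+6) = Gamma(38.14, 8.33).
Batch 2: sum of counts S = 54 over n = 9 weeks.
After batch 2: Gamma(α+S, β+n) = Gamma(38.14+54, 8.33+9) = Gamma(92.14, 17.33).
Posterior mean = α/β = 92.14/17.33 = 5.3168.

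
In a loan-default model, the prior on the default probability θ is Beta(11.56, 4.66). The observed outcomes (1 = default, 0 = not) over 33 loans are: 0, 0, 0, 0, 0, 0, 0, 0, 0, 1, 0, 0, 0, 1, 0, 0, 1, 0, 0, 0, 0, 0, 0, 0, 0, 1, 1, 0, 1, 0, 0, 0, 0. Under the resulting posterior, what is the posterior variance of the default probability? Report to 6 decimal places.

The Beta prior is conjugate to a Binomial/Bernoulli likelihood; the update adds successes to α and failures to β.
Posterior: Beta(α+k, β+n−k) = Beta(11.56+6, 4.66+27) = Beta(17.56, 31.66).
Var = αβ/((α+β)²(α+β+1)) = 17.56·31.66/(49.22²·50.22) = 0.004570.

0.004570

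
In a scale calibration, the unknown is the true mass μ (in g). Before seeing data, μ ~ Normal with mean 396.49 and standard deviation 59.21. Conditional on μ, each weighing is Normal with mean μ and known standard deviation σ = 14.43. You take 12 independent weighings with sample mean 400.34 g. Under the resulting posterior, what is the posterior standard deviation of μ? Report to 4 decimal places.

For Normal data with known variance σ², a Normal(μ₀, σ₀²) prior on μ is conjugate. Posterior precision = 1/σ₀² + n/σ²; posterior mean is the precision-weighted average of μ₀ and x̄.
σ₀² = 59.21² = 3505.8241, σ² = 14.43² = 208.2249; σ² + n·σ₀² = 208.2249 + 12·3505.8241 = 42278.1141.
Posterior precision = 1/σ₀² + n/σ² = 1/3505.8241 + 12/208.2249 = (σ² + n·σ₀²)/(σ₀²σ²) = 42278.1141/(3505.8241·208.2249); posterior variance σₙ² = σ₀²σ²/(σ² + n·σ₀²) = 3505.8241·208.2249/42278.1141 = 17.266614.
Posterior SD = √σₙ² = √(3505.8241·208.2249/42278.1141) = 4.1553.

4.1553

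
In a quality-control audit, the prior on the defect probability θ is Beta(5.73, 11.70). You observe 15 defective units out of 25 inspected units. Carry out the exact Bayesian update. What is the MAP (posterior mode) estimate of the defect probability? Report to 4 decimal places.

The Beta prior is conjugate to a Binomial/Bernoulli likelihood; the update adds successes to α and failures to β.
Posterior: Beta(α+k, β+n−k) = Beta(5.73+15, 11.70+10) = Beta(20.73, 21.70).
Mode of Beta(a,b) for a,b>1 is (a−1)/(a+b−2) = 19.73/40.43 = 0.4880.

0.4880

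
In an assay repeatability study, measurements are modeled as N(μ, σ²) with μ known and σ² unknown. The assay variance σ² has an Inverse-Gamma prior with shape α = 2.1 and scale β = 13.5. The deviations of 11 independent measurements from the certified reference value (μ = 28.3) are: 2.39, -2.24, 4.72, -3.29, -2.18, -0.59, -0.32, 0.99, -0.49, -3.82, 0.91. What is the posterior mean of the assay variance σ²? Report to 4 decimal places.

With known mean μ and an Inverse-Gamma(α, β) prior on σ², the Normal likelihood is conjugate: posterior is Inv-Gamma(α + n/2, β + Σ(xᵢ−μ)²/2).
Σ(xᵢ−μ)² = (2.39)² + (-2.24)² + (4.72)² + (-3.29)² + (-2.18)² + (-0.59)² + (-0.32)² + (0.99)² + (-0.49)² + (-3.82)² + (0.91)² = 65.6758.
Posterior: Inv-Gamma(2.1 + 11/2, 13.5 + 65.6758/2) = Inv-Gamma(7.60, 46.33790).
E[σ²|data] = β/(α−1) = 46.33790/6.60 = 7.0209.

7.0209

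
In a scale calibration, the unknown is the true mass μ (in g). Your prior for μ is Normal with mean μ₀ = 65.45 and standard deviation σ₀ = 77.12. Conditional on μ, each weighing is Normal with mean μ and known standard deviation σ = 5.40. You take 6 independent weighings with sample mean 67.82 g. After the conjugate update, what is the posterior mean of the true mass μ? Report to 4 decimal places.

67.8181

For Normal data with known variance σ², a Normal(μ₀, σ₀²) prior on μ is conjugate. Posterior precision = 1/σ₀² + n/σ²; posterior mean is the precision-weighted average of μ₀ and x̄.
n·x̄ = 6·67.82 = 406.92.
σ₀² = 77.12² = 5947.4944, σ² = 5.40² = 29.16; σ² + n·σ₀² = 29.16 + 6·5947.4944 = 35714.1264.
Posterior mean = (μ₀/σ₀² + n·x̄/σ²)/(1/σ₀² + n/σ²) = (σ²·μ₀ + σ₀²·n·x̄)/(σ² + n·σ₀²) = (29.16·65.45 + 5947.4944·406.92)/35714.1264 = 2422062.943248/35714.1264 = 67.8181.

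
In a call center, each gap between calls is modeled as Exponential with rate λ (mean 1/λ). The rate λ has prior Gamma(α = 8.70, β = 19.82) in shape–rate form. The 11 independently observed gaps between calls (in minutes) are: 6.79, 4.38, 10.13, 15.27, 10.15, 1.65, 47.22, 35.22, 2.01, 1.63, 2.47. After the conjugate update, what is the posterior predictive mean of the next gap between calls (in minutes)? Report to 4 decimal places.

With a Gamma(shape α, rate β) prior on the exponential rate λ, the posterior after n observations with total T = Σxᵢ is Gamma(α+n, β+T).
Sum of observations T = 136.92 minutes; n = 11.
Posterior: Gamma(8.70+11, 19.82+136.92) = Gamma(19.70, 156.74).
The predictive distribution for the next observation is Lomax; its mean is β/(α−1) = 156.74/18.70 = 8.3818.

8.3818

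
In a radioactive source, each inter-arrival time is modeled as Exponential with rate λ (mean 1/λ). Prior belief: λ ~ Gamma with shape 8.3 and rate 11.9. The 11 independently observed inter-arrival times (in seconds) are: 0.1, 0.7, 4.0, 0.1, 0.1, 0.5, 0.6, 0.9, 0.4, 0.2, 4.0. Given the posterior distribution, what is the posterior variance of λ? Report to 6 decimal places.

0.034948

With a Gamma(shape α, rate β) prior on the exponential rate λ, the posterior after n observations with total T = Σxᵢ is Gamma(α+n, β+T).
Sum of observations T = 11.6 seconds; n = 11.
Posterior: Gamma(8.3+11, 11.9+11.6) = Gamma(19.3, 23.5).
Var = α/β² = 0.034948.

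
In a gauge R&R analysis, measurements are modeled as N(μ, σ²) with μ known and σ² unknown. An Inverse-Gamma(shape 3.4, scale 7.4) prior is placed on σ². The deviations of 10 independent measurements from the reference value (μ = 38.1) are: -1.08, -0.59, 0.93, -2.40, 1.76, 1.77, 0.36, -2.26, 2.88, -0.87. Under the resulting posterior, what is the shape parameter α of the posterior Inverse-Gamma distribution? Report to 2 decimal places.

8.40

With known mean μ and an Inverse-Gamma(α, β) prior on σ², the Normal likelihood is conjugate: posterior is Inv-Gamma(α + n/2, β + Σ(xᵢ−μ)²/2).
Σ(xᵢ−μ)² = (-1.08)² + (-0.59)² + (0.93)² + (-2.40)² + (1.76)² + (1.77)² + (0.36)² + (-2.26)² + (2.88)² + (-0.87)² = 28.6584.
Posterior: Inv-Gamma(3.4 + 10/2, 7.4 + 28.6584/2) = Inv-Gamma(8.40, 21.72920).
Posterior α = 8.40.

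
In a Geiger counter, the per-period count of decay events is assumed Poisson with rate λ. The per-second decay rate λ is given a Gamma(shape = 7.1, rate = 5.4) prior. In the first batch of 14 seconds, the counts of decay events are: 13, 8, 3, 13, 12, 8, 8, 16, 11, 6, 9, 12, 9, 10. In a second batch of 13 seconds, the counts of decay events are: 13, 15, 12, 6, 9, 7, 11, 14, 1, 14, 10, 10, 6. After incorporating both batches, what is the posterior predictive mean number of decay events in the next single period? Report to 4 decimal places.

8.4290

With a Gamma(shape α, rate β) prior, the Poisson likelihood is conjugate: the posterior is Gamma(α + ΣXᵢ, β + n).
Batch 1: sum of counts S = 138 over n = 14 seconds.
After batch 1: Gamma(α+S, β+n) = Gamma(7.1+138, 5.4+14) = Gamma(145.1, 19.4).
Batch 2: sum of counts S = 128 over n = 13 seconds.
After batch 2: Gamma(α+S, β+n) = Gamma(145.1+128, 19.4+13) = Gamma(273.1, 32.4).
The predictive distribution for one future period is NegBinom with mean α/β = 8.4290.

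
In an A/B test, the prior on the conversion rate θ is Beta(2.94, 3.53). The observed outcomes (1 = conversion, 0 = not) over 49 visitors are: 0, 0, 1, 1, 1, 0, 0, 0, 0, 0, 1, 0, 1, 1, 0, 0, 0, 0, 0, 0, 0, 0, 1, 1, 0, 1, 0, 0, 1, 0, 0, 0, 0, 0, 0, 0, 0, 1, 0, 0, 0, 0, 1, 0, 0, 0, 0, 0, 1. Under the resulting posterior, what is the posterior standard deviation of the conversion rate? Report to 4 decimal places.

0.0602

The Beta prior is conjugate to a Binomial/Bernoulli likelihood; the update adds successes to α and failures to β.
Posterior: Beta(α+k, β+n−k) = Beta(2.94+13, 3.53+36) = Beta(15.94, 39.53).
Var = αβ/((α+β)²(α+β+1)) = 15.94·39.53/(55.47²·56.47) = 0.00362644; SD = √0.00362644 = 0.0602.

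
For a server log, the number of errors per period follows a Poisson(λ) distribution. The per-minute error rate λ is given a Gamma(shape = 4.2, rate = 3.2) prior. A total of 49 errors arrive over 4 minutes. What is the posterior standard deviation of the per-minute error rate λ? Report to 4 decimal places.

With a Gamma(shape α, rate β) prior, the Poisson likelihood is conjugate: the posterior is Gamma(α + ΣXᵢ, β + n).
Posterior: Gamma(α+S, β+n) = Gamma(4.2+49, 3.2+4) = Gamma(53.2, 7.2).
SD = √α/β = √53.2/7.2 = 1.0130.

1.0130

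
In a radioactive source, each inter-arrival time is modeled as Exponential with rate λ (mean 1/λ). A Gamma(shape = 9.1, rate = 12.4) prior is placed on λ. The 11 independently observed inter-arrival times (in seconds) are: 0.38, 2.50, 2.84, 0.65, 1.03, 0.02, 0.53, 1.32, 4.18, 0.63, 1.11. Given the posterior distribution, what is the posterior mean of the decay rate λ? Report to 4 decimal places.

0.7285

With a Gamma(shape α, rate β) prior on the exponential rate λ, the posterior after n observations with total T = Σxᵢ is Gamma(α+n, β+T).
Sum of observations T = 15.19 seconds; n = 11.
Posterior: Gamma(9.1+11, 12.4+15.19) = Gamma(20.1, 27.59).
Posterior mean of λ = α/β = 20.1/27.59 = 0.7285.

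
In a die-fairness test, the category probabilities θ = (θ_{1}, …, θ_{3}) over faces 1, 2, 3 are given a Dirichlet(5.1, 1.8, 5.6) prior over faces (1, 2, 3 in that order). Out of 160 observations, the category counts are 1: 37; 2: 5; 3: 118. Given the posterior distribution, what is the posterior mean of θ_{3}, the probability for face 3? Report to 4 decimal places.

0.7165

The Dirichlet prior is conjugate to the Multinomial likelihood: each posterior αⱼ = prior αⱼ + observed count nⱼ.
Posterior concentration: (42.1, 6.8, 123.6), total = 172.5.
E[θ_{3}|data] = α_{3}/Σα = 123.6/172.5 = 0.7165.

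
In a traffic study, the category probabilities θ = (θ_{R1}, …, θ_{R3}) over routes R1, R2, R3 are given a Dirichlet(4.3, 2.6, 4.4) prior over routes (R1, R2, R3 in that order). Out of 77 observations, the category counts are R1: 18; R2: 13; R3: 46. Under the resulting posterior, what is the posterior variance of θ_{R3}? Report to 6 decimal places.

0.002743

The Dirichlet prior is conjugate to the Multinomial likelihood: each posterior αⱼ = prior αⱼ + observed count nⱼ.
Posterior concentration: (22.3, 15.6, 50.4), total = 88.3.
Var[θ_j] = α_j(Σα−α_j)/((Σα)²(Σα+1)) = 50.4·37.9/(88.3²·89.3) = 0.002743.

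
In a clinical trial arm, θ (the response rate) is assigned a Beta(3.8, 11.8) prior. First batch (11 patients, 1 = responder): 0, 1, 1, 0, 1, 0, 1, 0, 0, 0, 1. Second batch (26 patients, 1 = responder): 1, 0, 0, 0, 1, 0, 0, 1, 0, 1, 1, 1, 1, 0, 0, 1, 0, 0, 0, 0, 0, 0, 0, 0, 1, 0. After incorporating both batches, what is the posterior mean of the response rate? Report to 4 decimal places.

The Beta prior is conjugate to a Binomial/Bernoulli likelihood; the update adds successes to α and failures to β.
After batch 1: Beta(3.8+5, 11.8+6) = Beta(8.8, 17.8).
After batch 2: Beta(8.8+9, 17.8+17) = Beta(17.8, 34.8).
Posterior mean = α/(α+β) = 17.8/52.6 = 0.3384.

0.3384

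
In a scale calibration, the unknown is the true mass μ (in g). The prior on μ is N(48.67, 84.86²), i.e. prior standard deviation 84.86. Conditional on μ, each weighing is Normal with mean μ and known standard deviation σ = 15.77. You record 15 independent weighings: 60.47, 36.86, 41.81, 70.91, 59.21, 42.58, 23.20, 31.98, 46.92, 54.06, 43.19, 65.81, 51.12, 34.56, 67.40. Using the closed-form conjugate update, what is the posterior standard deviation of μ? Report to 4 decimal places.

For Normal data with known variance σ², a Normal(μ₀, σ₀²) prior on μ is conjugate. Posterior precision = 1/σ₀² + n/σ²; posterior mean is the precision-weighted average of μ₀ and x̄.
σ₀² = 84.86² = 7201.2196, σ² = 15.77² = 248.6929; σ² + n·σ₀² = 248.6929 + 15·7201.2196 = 108266.9869.
Posterior precision = 1/σ₀² + n/σ² = 1/7201.2196 + 15/248.6929 = (σ² + n·σ₀²)/(σ₀²σ²) = 108266.9869/(7201.2196·248.6929); posterior variance σₙ² = σ₀²σ²/(σ² + n·σ₀²) = 7201.2196·248.6929/108266.9869 = 16.541443.
Posterior SD = √σₙ² = √(7201.2196·248.6929/108266.9869) = 4.0671.

4.0671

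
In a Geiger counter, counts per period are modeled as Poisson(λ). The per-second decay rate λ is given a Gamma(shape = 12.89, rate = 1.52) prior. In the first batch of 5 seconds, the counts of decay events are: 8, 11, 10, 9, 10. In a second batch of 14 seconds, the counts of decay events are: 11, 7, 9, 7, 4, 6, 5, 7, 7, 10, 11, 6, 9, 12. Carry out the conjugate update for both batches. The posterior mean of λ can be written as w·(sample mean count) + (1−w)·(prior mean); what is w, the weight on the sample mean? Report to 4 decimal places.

0.9259

With a Gamma(shape α, rate β) prior, the Poisson likelihood is conjugate: the posterior is Gamma(α + ΣXᵢ, β + n).
Total number of seconds: n = 5 + 14 = 19.
Posterior mean = (α₀+S)/(β₀+n) = [n/(β₀+n)]·(S/n) + [β₀/(β₀+n)]·(α₀/β₀), so only n and β₀ enter the weight.
Weight on data w = n/(β₀+n) = 19/(1.52+19) = 19/20.52 = 0.9259.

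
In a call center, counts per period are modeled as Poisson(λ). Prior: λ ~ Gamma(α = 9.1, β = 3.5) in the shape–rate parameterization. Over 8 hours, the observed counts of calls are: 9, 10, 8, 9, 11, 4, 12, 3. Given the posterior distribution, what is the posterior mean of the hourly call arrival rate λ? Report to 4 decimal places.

6.5304

With a Gamma(shape α, rate β) prior, the Poisson likelihood is conjugate: the posterior is Gamma(α + ΣXᵢ, β + n).
Sum of counts S = 66 over n = 8 hours.
Posterior: Gamma(α+S, β+n) = Gamma(9.1+66, 3.5+8) = Gamma(75.1, 11.5).
Posterior mean = α/β = 75.1/11.5 = 6.5304.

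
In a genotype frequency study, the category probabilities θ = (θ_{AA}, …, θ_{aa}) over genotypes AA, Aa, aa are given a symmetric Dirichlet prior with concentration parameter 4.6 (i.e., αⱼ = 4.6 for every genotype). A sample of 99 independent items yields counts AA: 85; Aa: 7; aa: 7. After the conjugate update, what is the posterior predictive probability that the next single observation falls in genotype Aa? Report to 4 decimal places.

The Dirichlet prior is conjugate to the Multinomial likelihood: each posterior αⱼ = prior αⱼ + observed count nⱼ.
Posterior concentration: (89.6, 11.6, 11.6), total = 112.8.
P(next = Aa | data) = α_{Aa}/Σα = 0.1028.

0.1028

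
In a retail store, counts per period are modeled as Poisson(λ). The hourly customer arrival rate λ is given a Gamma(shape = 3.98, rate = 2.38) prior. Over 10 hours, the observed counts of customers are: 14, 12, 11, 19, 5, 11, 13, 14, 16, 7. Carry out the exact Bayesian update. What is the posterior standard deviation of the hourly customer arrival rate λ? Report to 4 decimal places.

With a Gamma(shape α, rate β) prior, the Poisson likelihood is conjugate: the posterior is Gamma(α + ΣXᵢ, β + n).
Sum of counts S = 122 over n = 10 hours.
Posterior: Gamma(α+S, β+n) = Gamma(3.98+122, 2.38+10) = Gamma(125.98, 12.38).
SD = √α/β = √125.98/12.38 = 0.9066.

0.9066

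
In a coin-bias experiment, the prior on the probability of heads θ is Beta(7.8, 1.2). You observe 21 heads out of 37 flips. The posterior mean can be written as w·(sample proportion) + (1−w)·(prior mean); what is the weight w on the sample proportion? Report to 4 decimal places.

0.8043

The Beta prior is conjugate to a Binomial/Bernoulli likelihood; the update adds successes to α and failures to β.
Posterior mean = (α₀+k)/(α₀+β₀+n) = [n/(α₀+β₀+n)]·(k/n) + [(α₀+β₀)/(α₀+β₀+n)]·α₀/(α₀+β₀), so only n and the prior enter the weight.
The weight on the data is w = n/(α₀+β₀+n) = 37/(7.8+1.2+37) = 37/46.0 = 0.8043.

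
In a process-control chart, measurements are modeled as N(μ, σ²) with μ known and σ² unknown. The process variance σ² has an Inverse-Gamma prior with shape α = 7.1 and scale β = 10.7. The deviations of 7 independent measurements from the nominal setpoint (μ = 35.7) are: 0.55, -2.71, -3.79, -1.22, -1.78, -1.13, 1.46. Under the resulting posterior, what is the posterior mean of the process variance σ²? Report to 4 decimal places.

2.6810

With known mean μ and an Inverse-Gamma(α, β) prior on σ², the Normal likelihood is conjugate: posterior is Inv-Gamma(α + n/2, β + Σ(xᵢ−μ)²/2).
Σ(xᵢ−μ)² = (0.55)² + (-2.71)² + (-3.79)² + (-1.22)² + (-1.78)² + (-1.13)² + (1.46)² = 30.0760.
Posterior: Inv-Gamma(7.1 + 7/2, 10.7 + 30.0760/2) = Inv-Gamma(10.60, 25.73800).
E[σ²|data] = β/(α−1) = 25.73800/9.60 = 2.6810.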